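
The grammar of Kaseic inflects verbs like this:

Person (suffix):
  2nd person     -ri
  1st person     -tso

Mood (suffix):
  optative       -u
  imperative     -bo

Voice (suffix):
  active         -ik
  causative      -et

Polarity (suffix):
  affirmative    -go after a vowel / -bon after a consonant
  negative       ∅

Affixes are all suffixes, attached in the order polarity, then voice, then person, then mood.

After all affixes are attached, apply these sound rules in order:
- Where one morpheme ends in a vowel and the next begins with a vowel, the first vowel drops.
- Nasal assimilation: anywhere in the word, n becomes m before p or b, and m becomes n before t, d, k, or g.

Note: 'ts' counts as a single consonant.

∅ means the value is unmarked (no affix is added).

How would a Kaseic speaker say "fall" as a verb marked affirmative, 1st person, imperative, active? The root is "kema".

kemagiktsobo

Attach polarity affirmative -go (after vowel 'a') → kemago.
Attach voice active -ik → kemagoik.
Attach person 1st person -tso → kemagoiktso.
Attach mood imperative -bo → kemagoiktsobo.
Apply vowel deletion: kemagoiktsobo → kemagiktsobo.
Nasal assimilation: no change.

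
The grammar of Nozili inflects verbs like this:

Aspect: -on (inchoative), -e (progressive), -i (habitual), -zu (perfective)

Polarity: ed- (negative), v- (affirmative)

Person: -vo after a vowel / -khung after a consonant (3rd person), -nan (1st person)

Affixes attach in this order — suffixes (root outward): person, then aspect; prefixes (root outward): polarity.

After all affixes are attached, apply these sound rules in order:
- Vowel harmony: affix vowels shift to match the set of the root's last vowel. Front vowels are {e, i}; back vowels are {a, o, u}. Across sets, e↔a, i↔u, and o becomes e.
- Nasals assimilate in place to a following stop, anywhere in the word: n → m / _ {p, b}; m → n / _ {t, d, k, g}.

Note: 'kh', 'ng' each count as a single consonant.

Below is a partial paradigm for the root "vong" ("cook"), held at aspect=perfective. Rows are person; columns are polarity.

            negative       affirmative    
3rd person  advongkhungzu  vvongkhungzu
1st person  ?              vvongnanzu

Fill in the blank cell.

Attach person 1st person -nan → vongnan.
Attach polarity negative ed- → edvongnan.
Attach aspect perfective -zu → edvongnanzu.
Apply vowel harmony: edvongnanzu → advongnanzu.
Nasal assimilation: no change.

advongnanzu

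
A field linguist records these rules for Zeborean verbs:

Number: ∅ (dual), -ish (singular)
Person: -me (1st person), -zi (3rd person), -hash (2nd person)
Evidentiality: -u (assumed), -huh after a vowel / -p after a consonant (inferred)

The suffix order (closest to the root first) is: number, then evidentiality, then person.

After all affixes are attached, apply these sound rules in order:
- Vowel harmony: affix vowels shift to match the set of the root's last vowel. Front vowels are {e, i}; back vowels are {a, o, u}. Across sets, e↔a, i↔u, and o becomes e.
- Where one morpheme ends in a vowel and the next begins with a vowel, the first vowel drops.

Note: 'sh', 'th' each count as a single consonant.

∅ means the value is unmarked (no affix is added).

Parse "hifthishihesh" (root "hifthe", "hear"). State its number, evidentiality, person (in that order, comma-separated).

singular, assumed, 2nd person

Segment: hifthe-ish-u-hash.
number: -ish → singular.
evidentiality: -u → assumed.
person: -hash → 2nd person.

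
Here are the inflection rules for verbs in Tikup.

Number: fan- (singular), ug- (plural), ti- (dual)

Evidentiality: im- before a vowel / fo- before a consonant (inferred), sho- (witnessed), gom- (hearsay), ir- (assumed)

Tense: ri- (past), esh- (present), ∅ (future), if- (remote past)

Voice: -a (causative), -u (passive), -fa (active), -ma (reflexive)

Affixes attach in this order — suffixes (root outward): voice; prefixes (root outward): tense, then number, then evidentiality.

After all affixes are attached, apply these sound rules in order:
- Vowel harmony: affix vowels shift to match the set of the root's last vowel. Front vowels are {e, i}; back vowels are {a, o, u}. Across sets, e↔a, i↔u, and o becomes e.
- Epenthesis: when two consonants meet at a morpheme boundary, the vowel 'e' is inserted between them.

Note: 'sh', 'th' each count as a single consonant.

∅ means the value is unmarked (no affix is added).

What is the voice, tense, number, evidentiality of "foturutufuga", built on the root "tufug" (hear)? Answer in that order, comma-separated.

Segment: fo-ti-ri-tufug-a.
voice: -a → causative.
tense: ri- → past.
number: ti- → dual.
evidentiality: im/fo- → inferred.

causative, past, dual, inferred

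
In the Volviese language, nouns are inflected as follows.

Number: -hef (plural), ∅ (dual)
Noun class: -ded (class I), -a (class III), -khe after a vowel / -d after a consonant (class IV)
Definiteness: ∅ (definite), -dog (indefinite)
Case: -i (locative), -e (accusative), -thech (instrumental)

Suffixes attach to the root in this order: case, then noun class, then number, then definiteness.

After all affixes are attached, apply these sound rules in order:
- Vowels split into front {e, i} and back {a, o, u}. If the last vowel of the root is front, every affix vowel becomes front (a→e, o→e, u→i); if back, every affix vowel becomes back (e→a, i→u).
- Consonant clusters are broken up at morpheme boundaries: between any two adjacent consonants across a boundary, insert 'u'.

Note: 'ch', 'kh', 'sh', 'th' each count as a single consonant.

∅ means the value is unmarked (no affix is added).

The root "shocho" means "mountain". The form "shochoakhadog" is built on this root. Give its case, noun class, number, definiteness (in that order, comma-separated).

accusative, class IV, dual, indefinite

Segment: shocho-e-khe-dog.
case: -e → accusative.
noun class: -khe/d → class IV.
number: ∅ → dual.
definiteness: -dog → indefinite.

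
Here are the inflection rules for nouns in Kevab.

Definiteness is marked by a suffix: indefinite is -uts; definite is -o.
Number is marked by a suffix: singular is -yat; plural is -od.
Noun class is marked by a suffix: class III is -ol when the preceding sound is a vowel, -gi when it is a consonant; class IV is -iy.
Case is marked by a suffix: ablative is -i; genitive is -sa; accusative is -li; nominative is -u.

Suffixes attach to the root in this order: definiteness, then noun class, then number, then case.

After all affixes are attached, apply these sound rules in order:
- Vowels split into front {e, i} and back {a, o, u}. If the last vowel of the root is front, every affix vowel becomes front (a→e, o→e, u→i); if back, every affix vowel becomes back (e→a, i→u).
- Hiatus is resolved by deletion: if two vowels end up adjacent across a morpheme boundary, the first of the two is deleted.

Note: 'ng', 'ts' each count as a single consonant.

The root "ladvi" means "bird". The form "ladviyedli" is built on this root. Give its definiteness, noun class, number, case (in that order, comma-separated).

Segment: ladvi-o-iy-od-li.
definiteness: -o → definite.
noun class: -iy → class IV.
number: -od → plural.
case: -li → accusative.

definite, class IV, plural, accusative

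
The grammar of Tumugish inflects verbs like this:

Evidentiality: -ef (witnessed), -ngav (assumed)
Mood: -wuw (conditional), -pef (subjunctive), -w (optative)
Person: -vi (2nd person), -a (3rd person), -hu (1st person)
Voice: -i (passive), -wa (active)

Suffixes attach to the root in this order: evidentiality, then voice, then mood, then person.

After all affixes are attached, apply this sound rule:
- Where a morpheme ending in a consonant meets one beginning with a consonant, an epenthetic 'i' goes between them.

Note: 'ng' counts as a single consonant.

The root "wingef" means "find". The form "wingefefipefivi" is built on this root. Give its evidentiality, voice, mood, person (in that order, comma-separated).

Segment: wingef-ef-i-pef-vi.
evidentiality: -ef → witnessed.
voice: -i → passive.
mood: -pef → subjunctive.
person: -vi → 2nd person.

witnessed, passive, subjunctive, 2nd person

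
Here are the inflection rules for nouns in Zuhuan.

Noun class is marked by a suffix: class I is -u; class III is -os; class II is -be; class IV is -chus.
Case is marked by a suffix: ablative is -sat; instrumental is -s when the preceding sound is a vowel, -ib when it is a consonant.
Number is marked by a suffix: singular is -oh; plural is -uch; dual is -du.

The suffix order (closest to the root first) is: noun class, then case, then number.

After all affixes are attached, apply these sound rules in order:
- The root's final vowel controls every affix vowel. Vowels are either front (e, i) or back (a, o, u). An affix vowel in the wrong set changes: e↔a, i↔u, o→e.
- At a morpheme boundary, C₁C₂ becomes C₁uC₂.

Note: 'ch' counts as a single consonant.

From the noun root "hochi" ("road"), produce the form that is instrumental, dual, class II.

Attach noun class class II -be → hochibe.
Attach case instrumental -s (after vowel 'e') → hochibes.
Attach number dual -du → hochibesdu.
Apply vowel harmony: hochibesdu → hochibesdi.
Apply epenthesis: hochibesdi → hochibesudi.

hochibesudi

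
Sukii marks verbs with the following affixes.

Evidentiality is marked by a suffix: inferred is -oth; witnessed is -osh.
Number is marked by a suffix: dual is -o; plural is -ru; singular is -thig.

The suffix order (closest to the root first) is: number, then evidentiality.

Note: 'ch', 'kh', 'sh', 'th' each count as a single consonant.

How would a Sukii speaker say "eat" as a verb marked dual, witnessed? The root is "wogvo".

wogvooosh

Attach number dual -o → wogvoo.
Attach evidentiality witnessed -osh → wogvooosh.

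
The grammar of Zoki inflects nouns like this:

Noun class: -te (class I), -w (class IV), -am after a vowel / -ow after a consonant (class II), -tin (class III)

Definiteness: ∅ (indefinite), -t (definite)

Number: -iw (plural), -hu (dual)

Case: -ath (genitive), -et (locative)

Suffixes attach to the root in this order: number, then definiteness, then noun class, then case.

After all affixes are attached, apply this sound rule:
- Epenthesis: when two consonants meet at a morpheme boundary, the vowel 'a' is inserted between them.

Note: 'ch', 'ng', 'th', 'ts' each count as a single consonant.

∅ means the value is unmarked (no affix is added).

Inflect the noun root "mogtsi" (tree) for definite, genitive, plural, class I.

mogtsiiwatateath

Attach number plural -iw → mogtsiiw.
Attach definiteness definite -t → mogtsiiwt.
Attach noun class class I -te → mogtsiiwtte.
Attach case genitive -ath → mogtsiiwtteath.
Apply epenthesis: mogtsiiwtteath → mogtsiiwatateath.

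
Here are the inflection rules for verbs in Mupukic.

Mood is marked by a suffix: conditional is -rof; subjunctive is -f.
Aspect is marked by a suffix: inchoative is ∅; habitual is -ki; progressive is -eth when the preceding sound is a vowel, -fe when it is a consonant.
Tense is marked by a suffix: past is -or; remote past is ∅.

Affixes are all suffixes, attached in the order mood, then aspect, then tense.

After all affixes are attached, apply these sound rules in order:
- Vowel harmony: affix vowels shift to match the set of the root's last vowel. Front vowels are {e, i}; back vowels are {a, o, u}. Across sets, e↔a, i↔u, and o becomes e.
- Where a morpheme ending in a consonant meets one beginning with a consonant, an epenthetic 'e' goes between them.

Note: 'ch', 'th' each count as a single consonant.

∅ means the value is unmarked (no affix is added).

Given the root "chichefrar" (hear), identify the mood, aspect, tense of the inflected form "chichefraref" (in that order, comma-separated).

subjunctive, inchoative, remote past

Segment: chichefrar-f.
mood: -f → subjunctive.
aspect: ∅ → inchoative.
tense: ∅ → remote past.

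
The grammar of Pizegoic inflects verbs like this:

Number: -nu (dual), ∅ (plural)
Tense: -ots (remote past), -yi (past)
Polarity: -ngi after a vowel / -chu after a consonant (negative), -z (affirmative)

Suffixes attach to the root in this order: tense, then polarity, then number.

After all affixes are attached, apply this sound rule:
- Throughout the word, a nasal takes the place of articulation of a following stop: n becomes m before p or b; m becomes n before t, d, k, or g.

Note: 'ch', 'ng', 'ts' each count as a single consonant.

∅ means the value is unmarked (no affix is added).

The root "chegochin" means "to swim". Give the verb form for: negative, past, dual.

Attach tense past -yi → chegochinyi.
Attach polarity negative -ngi (after vowel 'i') → chegochinyingi.
Attach number dual -nu → chegochinyinginu.
Nasal assimilation: no change.

chegochinyinginu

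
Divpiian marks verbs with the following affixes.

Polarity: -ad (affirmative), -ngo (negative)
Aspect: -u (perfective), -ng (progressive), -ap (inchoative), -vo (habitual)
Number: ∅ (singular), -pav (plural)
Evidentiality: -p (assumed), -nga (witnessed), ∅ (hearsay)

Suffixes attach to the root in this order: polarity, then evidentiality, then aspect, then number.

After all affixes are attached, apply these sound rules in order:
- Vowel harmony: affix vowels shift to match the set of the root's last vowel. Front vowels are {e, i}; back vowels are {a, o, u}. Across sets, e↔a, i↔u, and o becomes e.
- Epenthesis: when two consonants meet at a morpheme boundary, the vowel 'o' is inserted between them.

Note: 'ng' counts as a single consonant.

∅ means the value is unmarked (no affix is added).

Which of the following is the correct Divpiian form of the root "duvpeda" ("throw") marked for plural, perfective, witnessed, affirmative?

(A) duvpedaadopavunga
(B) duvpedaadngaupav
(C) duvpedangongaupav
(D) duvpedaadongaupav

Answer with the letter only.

Attach polarity affirmative -ad → duvpedaad.
Attach evidentiality witnessed -nga → duvpedaadnga.
Attach aspect perfective -u → duvpedaadngau.
Attach number plural -pav → duvpedaadngaupav.
Vowel harmony: no change.
Apply epenthesis: duvpedaadngaupav → duvpedaadongaupav.
So the correct form is duvpedaadongaupav, option (D).
(C) duvpedangongaupav is wrong: it uses negative instead of affirmative for polarity.
(B) duvpedaadngaupav is wrong: it fails to apply the sound rule(s).
(A) duvpedaadopavunga is wrong: it has the affixes in the wrong order.

D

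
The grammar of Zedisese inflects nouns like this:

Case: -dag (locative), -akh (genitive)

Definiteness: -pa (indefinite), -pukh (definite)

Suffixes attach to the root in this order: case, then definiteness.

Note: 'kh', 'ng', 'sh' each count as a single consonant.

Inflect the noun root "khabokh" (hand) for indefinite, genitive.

Attach case genitive -akh → khabokhakh.
Attach definiteness indefinite -pa → khabokhakhpa.

khabokhakhpa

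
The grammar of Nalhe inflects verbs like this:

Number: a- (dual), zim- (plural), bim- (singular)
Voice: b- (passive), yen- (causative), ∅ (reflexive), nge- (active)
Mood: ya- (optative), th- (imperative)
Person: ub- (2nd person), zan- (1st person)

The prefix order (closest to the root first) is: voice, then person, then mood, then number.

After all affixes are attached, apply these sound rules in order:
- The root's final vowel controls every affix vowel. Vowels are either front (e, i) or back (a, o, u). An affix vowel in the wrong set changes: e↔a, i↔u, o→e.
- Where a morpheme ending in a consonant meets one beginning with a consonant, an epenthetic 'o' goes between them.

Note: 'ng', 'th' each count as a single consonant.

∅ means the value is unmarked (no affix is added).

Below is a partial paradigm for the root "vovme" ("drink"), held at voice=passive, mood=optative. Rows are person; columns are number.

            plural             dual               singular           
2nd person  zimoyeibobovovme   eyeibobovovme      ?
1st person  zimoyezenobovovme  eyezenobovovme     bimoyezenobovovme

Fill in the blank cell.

Attach voice passive b- → bvovme.
Attach person 2nd person ub- → ubbvovme.
Attach mood optative ya- → yaubbvovme.
Attach number singular bim- → bimyaubbvovme.
Apply vowel harmony: bimyaubbvovme → bimyeibbvovme.
Apply epenthesis: bimyeibbvovme → bimoyeibobovovme.

bimoyeibobovovme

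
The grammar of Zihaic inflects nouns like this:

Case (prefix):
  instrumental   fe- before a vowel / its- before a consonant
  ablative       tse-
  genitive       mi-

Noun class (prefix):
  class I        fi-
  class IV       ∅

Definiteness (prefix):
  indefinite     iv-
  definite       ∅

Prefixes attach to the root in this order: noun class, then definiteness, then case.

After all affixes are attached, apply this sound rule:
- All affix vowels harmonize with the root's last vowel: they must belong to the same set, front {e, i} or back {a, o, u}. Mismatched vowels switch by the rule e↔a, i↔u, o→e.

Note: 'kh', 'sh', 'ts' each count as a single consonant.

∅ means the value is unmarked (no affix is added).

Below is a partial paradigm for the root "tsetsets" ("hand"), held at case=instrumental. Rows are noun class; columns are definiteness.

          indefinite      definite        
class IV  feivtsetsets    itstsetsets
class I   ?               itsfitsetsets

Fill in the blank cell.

feivfitsetsets

Attach noun class class I fi- → fitsetsets.
Attach definiteness indefinite iv- → ivfitsetsets.
Attach case instrumental fe- (before vowel 'i') → feivfitsetsets.
Vowel harmony: no change.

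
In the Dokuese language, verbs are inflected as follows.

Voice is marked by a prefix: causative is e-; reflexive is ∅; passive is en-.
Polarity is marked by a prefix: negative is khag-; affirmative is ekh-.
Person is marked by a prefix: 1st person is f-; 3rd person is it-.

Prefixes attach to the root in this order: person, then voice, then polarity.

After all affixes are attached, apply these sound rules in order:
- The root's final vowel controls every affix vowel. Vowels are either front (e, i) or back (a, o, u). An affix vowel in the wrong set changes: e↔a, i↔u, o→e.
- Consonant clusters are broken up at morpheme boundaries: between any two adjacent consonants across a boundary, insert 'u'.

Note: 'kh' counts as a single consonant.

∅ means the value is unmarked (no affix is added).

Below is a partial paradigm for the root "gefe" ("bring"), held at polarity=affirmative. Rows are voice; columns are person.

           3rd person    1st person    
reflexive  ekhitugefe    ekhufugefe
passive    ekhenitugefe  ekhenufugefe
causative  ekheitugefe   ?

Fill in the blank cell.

Attach person 1st person f- → fgefe.
Attach voice causative e- → efgefe.
Attach polarity affirmative ekh- → ekhefgefe.
Vowel harmony: no change.
Apply epenthesis: ekhefgefe → ekhefugefe.

ekhefugefe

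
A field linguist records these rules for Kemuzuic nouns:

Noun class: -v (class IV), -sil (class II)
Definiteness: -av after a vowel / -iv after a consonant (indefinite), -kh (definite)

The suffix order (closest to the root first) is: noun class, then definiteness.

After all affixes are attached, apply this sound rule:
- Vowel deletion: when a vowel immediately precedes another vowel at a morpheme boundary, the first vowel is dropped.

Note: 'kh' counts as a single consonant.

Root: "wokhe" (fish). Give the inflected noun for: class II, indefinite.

Attach noun class class II -sil → wokhesil.
Attach definiteness indefinite -iv (after consonant 'l') → wokhesiliv.
Vowel deletion: no change.

wokhesiliv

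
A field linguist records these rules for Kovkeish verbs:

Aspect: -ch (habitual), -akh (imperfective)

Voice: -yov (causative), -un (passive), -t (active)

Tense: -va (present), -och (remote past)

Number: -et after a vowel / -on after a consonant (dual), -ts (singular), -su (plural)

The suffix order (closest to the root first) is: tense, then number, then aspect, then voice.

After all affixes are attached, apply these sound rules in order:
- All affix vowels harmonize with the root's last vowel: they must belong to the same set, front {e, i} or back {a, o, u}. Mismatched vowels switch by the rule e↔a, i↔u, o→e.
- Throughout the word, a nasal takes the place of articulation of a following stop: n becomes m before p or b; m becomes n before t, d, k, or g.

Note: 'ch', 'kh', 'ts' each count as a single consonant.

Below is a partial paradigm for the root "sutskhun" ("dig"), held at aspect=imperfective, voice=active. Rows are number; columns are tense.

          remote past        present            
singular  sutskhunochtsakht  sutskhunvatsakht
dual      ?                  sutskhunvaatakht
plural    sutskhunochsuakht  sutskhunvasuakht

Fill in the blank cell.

Attach tense remote past -och → sutskhunoch.
Attach number dual -on (after consonant 'ch') → sutskhunochon.
Attach aspect imperfective -akh → sutskhunochonakh.
Attach voice active -t → sutskhunochonakht.
Vowel harmony: no change.
Nasal assimilation: no change.

sutskhunochonakht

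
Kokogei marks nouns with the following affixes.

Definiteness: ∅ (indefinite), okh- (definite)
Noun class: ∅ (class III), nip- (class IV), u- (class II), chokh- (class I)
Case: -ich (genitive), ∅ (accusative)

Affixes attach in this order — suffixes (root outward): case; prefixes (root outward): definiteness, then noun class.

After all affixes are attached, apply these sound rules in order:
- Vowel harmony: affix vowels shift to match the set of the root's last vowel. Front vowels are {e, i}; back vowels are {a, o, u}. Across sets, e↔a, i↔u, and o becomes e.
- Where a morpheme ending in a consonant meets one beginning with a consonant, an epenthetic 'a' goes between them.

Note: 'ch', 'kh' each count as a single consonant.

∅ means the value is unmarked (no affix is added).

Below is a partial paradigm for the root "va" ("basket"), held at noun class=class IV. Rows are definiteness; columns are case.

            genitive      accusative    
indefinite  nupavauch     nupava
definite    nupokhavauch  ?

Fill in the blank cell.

Attach definiteness definite okh- → okhva.
Attach noun class class IV nip- → nipokhva.
case = accusative: zero marking, form stays nipokhva.
Apply vowel harmony: nipokhva → nupokhva.
Apply epenthesis: nupokhva → nupokhava.

nupokhava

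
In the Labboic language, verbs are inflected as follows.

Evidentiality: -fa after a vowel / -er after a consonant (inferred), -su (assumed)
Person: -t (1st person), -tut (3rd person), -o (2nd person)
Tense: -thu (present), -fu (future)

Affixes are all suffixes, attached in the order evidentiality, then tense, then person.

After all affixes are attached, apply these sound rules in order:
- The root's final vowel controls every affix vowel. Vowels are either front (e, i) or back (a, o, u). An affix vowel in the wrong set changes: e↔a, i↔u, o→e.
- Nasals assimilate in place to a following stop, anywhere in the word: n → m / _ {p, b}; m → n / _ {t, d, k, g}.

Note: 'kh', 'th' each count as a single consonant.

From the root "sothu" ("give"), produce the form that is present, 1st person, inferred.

sothufathut

Attach evidentiality inferred -fa (after vowel 'u') → sothufa.
Attach tense present -thu → sothufathu.
Attach person 1st person -t → sothufathut.
Vowel harmony: no change.
Nasal assimilation: no change.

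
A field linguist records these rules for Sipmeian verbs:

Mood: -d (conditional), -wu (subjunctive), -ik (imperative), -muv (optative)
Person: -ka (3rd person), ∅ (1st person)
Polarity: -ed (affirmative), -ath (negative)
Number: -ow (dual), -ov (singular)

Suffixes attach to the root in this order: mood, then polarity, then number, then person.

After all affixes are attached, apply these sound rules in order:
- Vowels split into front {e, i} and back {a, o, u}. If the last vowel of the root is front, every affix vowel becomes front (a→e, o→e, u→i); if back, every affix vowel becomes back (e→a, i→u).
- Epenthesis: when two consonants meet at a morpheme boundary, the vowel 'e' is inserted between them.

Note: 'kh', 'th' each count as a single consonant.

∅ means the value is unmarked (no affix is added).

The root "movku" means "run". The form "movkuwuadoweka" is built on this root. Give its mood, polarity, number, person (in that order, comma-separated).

Segment: movku-wu-ed-ow-ka.
mood: -wu → subjunctive.
polarity: -ed → affirmative.
number: -ow → dual.
person: -ka → 3rd person.

subjunctive, affirmative, dual, 3rd person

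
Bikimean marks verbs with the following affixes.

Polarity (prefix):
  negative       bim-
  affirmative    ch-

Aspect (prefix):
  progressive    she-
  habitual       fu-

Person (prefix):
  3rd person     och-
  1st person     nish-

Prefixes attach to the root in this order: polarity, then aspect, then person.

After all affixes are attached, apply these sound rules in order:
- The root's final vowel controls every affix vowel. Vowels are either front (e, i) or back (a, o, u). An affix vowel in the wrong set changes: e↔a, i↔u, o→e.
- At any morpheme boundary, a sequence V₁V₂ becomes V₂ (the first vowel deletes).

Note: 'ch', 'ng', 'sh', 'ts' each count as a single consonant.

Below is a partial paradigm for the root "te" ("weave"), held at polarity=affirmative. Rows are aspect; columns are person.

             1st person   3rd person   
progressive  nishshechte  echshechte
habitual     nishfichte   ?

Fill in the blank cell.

echfichte

Attach polarity affirmative ch- → chte.
Attach aspect habitual fu- → fuchte.
Attach person 3rd person och- → ochfuchte.
Apply vowel harmony: ochfuchte → echfichte.
Vowel deletion: no change.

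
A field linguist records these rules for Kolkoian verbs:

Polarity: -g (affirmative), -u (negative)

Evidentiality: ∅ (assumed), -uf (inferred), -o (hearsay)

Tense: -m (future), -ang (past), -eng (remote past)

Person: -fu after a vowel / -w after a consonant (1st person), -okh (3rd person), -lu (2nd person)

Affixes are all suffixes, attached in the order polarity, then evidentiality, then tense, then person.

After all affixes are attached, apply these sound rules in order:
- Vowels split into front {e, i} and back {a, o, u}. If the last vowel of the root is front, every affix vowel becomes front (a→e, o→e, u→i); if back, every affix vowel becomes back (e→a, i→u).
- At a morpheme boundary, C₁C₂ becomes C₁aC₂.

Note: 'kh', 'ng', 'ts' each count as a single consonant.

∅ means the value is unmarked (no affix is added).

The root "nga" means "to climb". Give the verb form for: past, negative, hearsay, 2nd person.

Attach polarity negative -u → ngau.
Attach evidentiality hearsay -o → ngauo.
Attach tense past -ang → ngauoang.
Attach person 2nd person -lu → ngauoanglu.
Vowel harmony: no change.
Apply epenthesis: ngauoanglu → ngauoangalu.

ngauoangalu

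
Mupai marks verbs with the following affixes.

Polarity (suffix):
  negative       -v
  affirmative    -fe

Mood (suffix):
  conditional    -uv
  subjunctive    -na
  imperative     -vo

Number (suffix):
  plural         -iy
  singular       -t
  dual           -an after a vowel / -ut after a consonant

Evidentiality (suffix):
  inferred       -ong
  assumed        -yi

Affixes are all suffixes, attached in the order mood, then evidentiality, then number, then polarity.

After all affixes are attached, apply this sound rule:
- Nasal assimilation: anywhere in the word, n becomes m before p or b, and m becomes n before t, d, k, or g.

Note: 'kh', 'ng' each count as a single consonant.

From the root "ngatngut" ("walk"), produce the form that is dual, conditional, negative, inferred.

Attach mood conditional -uv → ngatngutuv.
Attach evidentiality inferred -ong → ngatngutuvong.
Attach number dual -ut (after consonant 'ng') → ngatngutuvongut.
Attach polarity negative -v → ngatngutuvongutv.
Nasal assimilation: no change.

ngatngutuvongutv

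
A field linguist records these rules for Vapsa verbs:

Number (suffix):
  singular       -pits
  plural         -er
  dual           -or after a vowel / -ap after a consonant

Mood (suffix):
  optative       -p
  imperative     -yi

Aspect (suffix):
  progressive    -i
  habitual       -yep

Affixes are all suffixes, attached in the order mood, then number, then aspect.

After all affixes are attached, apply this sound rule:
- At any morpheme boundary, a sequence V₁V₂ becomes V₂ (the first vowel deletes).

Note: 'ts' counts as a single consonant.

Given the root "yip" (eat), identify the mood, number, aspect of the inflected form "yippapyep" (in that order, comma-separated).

optative, dual, habitual

Segment: yip-p-ap-yep.
mood: -p → optative.
number: -or/ap → dual.
aspect: -yep → habitual.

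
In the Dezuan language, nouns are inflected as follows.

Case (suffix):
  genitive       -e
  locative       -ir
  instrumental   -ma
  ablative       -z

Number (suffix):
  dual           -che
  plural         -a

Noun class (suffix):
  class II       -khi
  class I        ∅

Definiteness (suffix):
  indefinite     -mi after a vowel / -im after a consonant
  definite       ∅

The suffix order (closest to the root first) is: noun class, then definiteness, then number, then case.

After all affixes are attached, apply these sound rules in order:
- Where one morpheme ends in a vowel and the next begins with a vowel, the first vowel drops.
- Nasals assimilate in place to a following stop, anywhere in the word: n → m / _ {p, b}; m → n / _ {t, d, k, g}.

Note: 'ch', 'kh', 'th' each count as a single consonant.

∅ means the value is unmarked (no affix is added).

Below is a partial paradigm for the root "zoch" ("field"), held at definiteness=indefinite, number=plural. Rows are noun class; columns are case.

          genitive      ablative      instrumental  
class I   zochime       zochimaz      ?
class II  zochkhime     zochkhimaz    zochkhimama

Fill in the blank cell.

noun class = class I: zero marking, form stays zoch.
Attach definiteness indefinite -im (after consonant 'ch') → zochim.
Attach number plural -a → zochima.
Attach case instrumental -ma → zochimama.
Vowel deletion: no change.
Nasal assimilation: no change.

zochimama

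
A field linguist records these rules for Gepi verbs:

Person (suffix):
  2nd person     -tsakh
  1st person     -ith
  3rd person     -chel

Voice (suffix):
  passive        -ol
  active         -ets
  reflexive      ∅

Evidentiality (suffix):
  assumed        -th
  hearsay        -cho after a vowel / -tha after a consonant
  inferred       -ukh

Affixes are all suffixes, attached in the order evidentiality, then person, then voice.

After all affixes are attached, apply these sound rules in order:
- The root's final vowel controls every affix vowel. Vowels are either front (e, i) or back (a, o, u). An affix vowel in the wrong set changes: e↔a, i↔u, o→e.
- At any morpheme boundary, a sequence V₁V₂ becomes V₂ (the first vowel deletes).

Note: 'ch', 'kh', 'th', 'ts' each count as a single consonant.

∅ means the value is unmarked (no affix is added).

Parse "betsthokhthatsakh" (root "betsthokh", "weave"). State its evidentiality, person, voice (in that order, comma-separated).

Segment: betsthokh-tha-tsakh.
evidentiality: -cho/tha → hearsay.
person: -tsakh → 2nd person.
voice: ∅ → reflexive.

hearsay, 2nd person, reflexive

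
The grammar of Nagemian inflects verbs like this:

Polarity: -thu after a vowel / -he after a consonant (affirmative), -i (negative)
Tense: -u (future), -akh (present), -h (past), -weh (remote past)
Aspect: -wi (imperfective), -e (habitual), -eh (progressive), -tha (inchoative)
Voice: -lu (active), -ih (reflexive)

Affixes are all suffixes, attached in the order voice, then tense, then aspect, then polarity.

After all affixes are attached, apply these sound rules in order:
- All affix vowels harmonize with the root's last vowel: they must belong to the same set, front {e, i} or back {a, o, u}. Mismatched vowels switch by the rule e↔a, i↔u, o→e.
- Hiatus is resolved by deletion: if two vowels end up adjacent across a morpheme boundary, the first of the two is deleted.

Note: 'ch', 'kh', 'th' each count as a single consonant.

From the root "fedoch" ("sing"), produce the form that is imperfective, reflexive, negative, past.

fedochuhhwu

Attach voice reflexive -ih → fedochih.
Attach tense past -h → fedochihh.
Attach aspect imperfective -wi → fedochihhwi.
Attach polarity negative -i → fedochihhwii.
Apply vowel harmony: fedochihhwii → fedochuhhwuu.
Apply vowel deletion: fedochuhhwuu → fedochuhhwu.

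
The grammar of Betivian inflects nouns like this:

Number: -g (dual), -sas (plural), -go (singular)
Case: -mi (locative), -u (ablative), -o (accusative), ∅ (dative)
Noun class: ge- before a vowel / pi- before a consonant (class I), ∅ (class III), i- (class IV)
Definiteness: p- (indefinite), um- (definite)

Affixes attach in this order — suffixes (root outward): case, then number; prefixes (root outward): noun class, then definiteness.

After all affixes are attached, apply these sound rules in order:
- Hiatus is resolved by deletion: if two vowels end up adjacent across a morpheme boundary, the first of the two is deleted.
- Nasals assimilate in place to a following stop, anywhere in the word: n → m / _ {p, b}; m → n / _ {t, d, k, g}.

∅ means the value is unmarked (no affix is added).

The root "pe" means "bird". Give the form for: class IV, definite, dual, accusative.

Attach noun class class IV i- → ipe.
Attach case accusative -o → ipeo.
Attach definiteness definite um- → umipeo.
Attach number dual -g → umipeog.
Apply vowel deletion: umipeog → umipog.
Nasal assimilation: no change.

umipog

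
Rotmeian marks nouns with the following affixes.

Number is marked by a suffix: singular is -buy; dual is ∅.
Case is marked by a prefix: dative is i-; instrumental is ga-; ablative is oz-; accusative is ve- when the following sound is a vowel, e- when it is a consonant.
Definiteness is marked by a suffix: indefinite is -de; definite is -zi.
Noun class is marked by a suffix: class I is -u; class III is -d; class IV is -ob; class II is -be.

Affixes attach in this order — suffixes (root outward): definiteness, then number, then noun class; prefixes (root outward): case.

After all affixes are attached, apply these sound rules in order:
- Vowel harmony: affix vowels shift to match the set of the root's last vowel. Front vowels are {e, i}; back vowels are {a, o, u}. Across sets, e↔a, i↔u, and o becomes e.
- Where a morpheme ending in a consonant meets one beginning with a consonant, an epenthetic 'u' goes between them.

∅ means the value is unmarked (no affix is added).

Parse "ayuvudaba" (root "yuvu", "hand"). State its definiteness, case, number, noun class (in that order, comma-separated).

indefinite, accusative, dual, class II

Segment: e-yuvu-de-be.
definiteness: -de → indefinite.
case: ve/e- → accusative.
number: ∅ → dual.
noun class: -be → class II.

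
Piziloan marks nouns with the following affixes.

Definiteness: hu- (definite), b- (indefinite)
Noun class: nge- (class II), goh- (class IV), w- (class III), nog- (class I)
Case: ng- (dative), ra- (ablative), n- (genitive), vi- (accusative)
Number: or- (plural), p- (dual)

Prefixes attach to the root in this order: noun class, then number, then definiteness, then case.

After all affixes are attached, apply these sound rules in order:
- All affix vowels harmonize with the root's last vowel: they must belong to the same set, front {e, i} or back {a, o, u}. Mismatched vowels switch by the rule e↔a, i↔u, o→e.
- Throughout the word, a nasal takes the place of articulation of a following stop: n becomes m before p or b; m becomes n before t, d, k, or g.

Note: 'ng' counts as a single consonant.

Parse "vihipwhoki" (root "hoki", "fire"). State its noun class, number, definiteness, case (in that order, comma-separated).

class III, dual, definite, accusative

Segment: vi-hu-p-w-hoki.
noun class: w- → class III.
number: p- → dual.
definiteness: hu- → definite.
case: vi- → accusative.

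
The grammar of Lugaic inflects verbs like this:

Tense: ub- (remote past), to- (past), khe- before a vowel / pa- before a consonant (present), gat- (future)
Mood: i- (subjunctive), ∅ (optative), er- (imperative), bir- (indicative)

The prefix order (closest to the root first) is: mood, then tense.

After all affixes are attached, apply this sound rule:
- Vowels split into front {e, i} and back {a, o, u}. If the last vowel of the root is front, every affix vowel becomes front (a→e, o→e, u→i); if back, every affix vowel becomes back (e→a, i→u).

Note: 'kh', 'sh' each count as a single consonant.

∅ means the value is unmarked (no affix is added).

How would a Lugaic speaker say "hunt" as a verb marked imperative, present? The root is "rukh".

Attach mood imperative er- → errukh.
Attach tense present khe- (before vowel 'e') → kheerrukh.
Apply vowel harmony: kheerrukh → khaarrukh.

khaarrukh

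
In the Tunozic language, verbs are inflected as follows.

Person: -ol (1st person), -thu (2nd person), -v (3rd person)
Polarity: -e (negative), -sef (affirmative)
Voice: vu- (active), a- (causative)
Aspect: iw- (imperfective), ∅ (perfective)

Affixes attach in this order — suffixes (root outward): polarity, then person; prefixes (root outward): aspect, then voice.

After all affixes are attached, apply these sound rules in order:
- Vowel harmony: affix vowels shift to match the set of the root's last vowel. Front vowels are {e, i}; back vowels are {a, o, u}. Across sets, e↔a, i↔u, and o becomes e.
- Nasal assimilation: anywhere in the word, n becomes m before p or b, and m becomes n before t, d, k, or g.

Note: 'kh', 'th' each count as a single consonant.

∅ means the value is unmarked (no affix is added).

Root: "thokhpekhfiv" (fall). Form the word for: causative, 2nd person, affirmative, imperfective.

eiwthokhpekhfivsefthi

Attach aspect imperfective iw- → iwthokhpekhfiv.
Attach voice causative a- → aiwthokhpekhfiv.
Attach polarity affirmative -sef → aiwthokhpekhfivsef.
Attach person 2nd person -thu → aiwthokhpekhfivsefthu.
Apply vowel harmony: aiwthokhpekhfivsefthu → eiwthokhpekhfivsefthi.
Nasal assimilation: no change.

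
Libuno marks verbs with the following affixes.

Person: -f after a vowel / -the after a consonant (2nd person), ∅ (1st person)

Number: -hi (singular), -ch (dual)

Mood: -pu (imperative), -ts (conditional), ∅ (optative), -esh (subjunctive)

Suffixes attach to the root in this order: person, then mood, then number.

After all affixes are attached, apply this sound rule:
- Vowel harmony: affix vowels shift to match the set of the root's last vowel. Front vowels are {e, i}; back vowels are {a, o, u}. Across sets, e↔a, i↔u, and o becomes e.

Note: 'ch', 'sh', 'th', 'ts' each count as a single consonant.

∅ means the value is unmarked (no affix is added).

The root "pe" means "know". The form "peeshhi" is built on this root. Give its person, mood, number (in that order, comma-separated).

Segment: pe-esh-hi.
person: ∅ → 1st person.
mood: -esh → subjunctive.
number: -hi → singular.

1st person, subjunctive, singular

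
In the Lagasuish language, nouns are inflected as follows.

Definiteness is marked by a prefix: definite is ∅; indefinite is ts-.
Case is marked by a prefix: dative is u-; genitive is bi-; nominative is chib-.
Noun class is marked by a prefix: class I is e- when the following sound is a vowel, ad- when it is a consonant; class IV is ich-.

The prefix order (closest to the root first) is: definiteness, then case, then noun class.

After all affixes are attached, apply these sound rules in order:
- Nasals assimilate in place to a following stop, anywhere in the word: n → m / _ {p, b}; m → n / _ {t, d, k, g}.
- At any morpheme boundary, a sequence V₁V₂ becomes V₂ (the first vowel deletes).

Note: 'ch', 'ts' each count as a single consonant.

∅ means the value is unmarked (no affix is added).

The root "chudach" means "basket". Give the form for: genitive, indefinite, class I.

Attach definiteness indefinite ts- → tschudach.
Attach case genitive bi- → bitschudach.
Attach noun class class I ad- (before consonant 'b') → adbitschudach.
Nasal assimilation: no change.
Vowel deletion: no change.

adbitschudach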